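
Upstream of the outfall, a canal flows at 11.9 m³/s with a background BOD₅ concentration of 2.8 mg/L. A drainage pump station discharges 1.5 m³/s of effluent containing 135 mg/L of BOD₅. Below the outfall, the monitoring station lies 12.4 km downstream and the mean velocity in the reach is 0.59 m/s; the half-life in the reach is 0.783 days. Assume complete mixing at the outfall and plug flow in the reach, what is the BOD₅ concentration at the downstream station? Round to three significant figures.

14.2 mg/L

Mixed concentration C = ΣQC/ΣQ = (11.90·2.800 + 1.500·135.0) / 13.40 = 235.8/13.40 = 17.60 mg/L.
Travel time t = 12.4·1000 / 0.59 = 21020 s = 5.838 h.
Half-life 0.783 d → k = ln 2 / 0.783 = 0.8852 d⁻¹.
First-order decay: C = 17.60·exp(−k·t) = 17.60·0.8063 = 14.19 mg/L.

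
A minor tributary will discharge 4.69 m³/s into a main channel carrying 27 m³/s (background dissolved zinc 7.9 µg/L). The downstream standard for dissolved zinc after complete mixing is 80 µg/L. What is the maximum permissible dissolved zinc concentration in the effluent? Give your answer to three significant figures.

At the limit, (Qr·Cr + Qe·Cₑ)/(Qr + Qe) = 80:
Cₑ = (31.69·80 − 27.00·7.900) / 4.690 = 495.1 µg/L.

495 µg/L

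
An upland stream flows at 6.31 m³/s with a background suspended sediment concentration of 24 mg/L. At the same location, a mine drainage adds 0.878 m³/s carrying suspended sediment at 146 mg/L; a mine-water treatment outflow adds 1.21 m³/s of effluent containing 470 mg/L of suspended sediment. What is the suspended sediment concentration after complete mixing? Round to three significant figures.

101 mg/L

Conservation of mass: C = (6.310·24.00 + 0.8780·146.0 + 1.210·470.0) / 8.398 = 848.3/8.398 = 101.0 mg/L.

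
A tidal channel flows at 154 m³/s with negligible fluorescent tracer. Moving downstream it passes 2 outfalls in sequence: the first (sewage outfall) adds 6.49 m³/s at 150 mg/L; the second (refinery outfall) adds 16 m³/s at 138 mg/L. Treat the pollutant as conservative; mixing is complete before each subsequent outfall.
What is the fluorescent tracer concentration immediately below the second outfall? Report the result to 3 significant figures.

18.0 mg/L

Below outfall 1: Q → 160.5 m³/s, C = (154.0·0 + 6.490·150.0)/160.5 = 6.066 mg/L.
Below outfall 2: Q → 176.5 m³/s, C = (160.5·6.066 + 16.00·138.0)/176.5 = 18.03 mg/L.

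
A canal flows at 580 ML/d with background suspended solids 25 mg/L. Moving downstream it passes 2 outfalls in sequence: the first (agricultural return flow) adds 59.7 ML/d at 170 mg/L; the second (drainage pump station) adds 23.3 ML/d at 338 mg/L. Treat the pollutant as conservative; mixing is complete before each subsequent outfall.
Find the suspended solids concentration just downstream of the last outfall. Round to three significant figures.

Below outfall 1: Q → 639.7 ML/d, C = (580.0·25.00 + 59.70·170.0)/639.7 = 38.53 mg/L.
Below outfall 2: Q → 663.0 ML/d, C = (639.7·38.53 + 23.30·338.0)/663.0 = 49.06 mg/L.

49.1 mg/L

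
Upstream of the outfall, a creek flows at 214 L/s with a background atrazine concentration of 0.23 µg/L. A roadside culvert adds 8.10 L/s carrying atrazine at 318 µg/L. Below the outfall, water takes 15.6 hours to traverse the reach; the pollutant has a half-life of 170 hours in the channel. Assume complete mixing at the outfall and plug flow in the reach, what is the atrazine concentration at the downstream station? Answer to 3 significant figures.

11.1 µg/L

Mass balance: C = (214.0·0.2300 + 8.100·318.0) / 222.1 = 2625/222.1 = 11.82 µg/L.
Half-life 170 h → k = ln 2 / 170 = 0.004077 h⁻¹ = 0.09786 d⁻¹.
Applying C = C₀e^(−kt): 11.82 × 0.9384 = 11.09 µg/L.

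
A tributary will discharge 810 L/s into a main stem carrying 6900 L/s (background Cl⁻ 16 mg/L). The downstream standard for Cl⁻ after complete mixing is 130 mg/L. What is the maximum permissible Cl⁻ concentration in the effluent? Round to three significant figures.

At the limit, (Qr·Cr + Qe·Cₑ)/(Qr + Qe) = 130:
Cₑ = (7710·130 − 6900·16.00) / 810.0 = 1101 mg/L.

1100 mg/L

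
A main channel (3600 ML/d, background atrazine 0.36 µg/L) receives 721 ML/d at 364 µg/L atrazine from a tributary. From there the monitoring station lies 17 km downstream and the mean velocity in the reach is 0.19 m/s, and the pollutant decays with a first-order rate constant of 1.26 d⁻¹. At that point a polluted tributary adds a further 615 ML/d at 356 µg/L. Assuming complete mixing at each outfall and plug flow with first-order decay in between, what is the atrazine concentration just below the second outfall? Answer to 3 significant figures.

58.8 µg/L

Flow-weighted average: C = (3600·0.3600 + 721.0·364.0) / 4321 = 263700/4321 = 61.04 µg/L; combined flow 4321 ML/d.
Travel time t = 17·1000 / 0.19 = 89470 s = 24.85 h.
First-order decay: C = 61.04·exp(−k·t) = 61.04·0.2712 = 16.55 µg/L.
Second outfall: C = (4321·16.55 + 615.0·356.0)/4936 = 58.85 µg/L.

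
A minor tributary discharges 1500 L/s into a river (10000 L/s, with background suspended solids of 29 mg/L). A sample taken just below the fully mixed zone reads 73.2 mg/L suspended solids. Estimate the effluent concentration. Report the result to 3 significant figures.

368 mg/L

Mass balance: 10000·29.00 + 1500·Cₑ = 11500·73.20
→ Cₑ = (11500·73.20 − 10000·29.00) / 1500 = 367.9 mg/L.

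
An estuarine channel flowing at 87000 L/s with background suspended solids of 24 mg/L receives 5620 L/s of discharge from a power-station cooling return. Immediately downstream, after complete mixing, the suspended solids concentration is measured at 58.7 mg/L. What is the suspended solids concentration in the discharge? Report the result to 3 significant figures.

596 mg/L

Mass balance: 87000·24.00 + 5620·Cₑ = 92620·58.70
→ Cₑ = (92620·58.70 − 87000·24.00) / 5620 = 595.9 mg/L.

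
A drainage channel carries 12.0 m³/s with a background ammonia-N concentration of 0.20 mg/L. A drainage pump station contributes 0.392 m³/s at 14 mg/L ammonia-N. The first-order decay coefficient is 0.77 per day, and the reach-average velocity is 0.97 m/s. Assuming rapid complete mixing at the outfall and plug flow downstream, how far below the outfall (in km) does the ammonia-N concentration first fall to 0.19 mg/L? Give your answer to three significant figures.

Mixed concentration C = ΣQC/ΣQ = (12.00·0.2000 + 0.3920·14.00) / 12.39 = 7.888/12.39 = 0.6365 mg/L.
Set 0.6365·exp(−k·t) = 0.19 → t = ln(0.6365/0.19)/k = 135700 s = 37.68 h.
Distance = v·t = 0.97·135700 = 131600 m = 131.6 km.

132 km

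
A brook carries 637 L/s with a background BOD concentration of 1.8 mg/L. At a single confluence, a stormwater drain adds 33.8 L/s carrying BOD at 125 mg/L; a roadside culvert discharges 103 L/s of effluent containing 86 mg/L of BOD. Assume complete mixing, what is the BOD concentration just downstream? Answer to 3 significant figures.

18.4 mg/L

After mixing, C = (637.0·1.800 + 33.80·125.0 + 103.0·86.00) / 773.8 = 14230/773.8 = 18.39 mg/L.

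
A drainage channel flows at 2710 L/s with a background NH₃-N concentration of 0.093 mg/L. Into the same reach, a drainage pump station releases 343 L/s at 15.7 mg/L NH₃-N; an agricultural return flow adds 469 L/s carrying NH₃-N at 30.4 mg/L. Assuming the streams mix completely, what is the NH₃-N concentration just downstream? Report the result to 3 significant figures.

Mixed concentration C = ΣQC/ΣQ = (2710·0.09300 + 343.0·15.70 + 469.0·30.40) / 3522 = 19890/3522 = 5.649 mg/L.

5.65 mg/L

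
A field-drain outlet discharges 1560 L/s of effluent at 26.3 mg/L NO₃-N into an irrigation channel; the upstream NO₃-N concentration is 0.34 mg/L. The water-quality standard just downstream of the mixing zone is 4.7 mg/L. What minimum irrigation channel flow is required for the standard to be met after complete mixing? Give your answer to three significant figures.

7730 L/s

Set C_mix = 4.7: (Q·0.3400 + 1560·26.30) / (Q + 1560) = 4.7
→ Q = 1560·(26.30 − 4.7)/(4.7 − 0.3400) = 7728 L/s.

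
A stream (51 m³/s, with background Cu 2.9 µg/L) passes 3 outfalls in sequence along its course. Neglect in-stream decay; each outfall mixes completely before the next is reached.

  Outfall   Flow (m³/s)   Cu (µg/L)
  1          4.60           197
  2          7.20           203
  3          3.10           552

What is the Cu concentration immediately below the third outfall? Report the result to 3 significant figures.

Below outfall 1: Q → 55.60 m³/s, C = (51.00·2.900 + 4.600·197.0)/55.60 = 18.96 µg/L.
Below outfall 2: Q → 62.80 m³/s, C = (55.60·18.96 + 7.200·203.0)/62.80 = 40.06 µg/L.
Below outfall 3: Q → 65.90 m³/s, C = (62.80·40.06 + 3.100·552.0)/65.90 = 64.14 µg/L.

64.1 µg/L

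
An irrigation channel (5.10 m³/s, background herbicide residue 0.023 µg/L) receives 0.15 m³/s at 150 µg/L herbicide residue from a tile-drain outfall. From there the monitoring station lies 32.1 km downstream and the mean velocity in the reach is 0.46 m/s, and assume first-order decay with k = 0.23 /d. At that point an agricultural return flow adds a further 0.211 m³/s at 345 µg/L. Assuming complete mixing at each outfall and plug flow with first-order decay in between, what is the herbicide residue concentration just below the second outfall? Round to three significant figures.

Mass balance: C = (5.100·0.02300 + 0.1500·150.0) / 5.250 = 22.62/5.250 = 4.308 µg/L; combined flow 5.250 m³/s.
Travel time t = 32.1·1000 / 0.46 = 69780 s = 19.38 h.
First-order decay: C = 4.308·exp(−k·t) = 4.308·0.8305 = 3.578 µg/L.
Second outfall: C = (5.250·3.578 + 0.2110·345.0)/5.461 = 16.77 µg/L.

16.8 µg/L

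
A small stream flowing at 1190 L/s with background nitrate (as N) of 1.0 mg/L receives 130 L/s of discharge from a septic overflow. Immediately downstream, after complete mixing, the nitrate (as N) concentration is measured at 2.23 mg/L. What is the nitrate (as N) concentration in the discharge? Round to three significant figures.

13.5 mg/L

Mass balance: 1190·1.000 + 130.0·Cₑ = 1320·2.230
→ Cₑ = (1320·2.230 − 1190·1.000) / 130.0 = 13.49 mg/L.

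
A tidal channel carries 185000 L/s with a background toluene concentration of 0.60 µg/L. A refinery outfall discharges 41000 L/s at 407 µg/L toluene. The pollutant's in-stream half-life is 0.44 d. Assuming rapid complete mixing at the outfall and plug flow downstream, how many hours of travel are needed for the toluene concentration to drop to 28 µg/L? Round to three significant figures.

14.9 h

Flow-weighted average: C = (185000·0.6000 + 41000·407.0) / 226000 = 16800000/226000 = 74.33 µg/L.
Half-life 0.44 d → k = ln 2 / 0.44 = 1.575 d⁻¹.
74.33·exp(−k·t) = 28 → t = ln(74.33/28)/k = 53540 s = 14.87 h.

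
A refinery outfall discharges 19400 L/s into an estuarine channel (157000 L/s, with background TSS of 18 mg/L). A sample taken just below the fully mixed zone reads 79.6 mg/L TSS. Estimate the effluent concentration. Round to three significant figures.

578 mg/L

Mass balance: 157000·18.00 + 19400·Cₑ = 176400·79.60
→ Cₑ = (176400·79.60 − 157000·18.00) / 19400 = 578.1 mg/L.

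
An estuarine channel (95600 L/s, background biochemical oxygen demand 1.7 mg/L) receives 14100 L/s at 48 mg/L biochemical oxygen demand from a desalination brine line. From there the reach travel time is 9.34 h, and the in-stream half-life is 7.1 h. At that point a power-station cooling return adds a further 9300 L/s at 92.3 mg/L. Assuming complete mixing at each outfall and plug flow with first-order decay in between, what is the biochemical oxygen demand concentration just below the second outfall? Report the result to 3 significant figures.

10.0 mg/L

Flow-weighted average: C = (95600·1.700 + 14100·48.00) / 109700 = 839300/109700 = 7.651 mg/L; combined flow 109700 L/s.
Half-life 7.1 h → k = ln 2 / 7.1 = 0.09763 h⁻¹ = 2.343 d⁻¹.
Decay over the reach: 7.651·exp(−kt) = 7.651·0.4018 = 3.074 mg/L.
At the second outfall, C = (109700·3.074 + 9300·92.30) / (109700 + 9300) = 10.05 mg/L.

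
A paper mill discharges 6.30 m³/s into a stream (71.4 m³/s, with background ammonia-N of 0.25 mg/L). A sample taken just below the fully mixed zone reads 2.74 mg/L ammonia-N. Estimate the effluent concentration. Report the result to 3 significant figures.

Mass balance: 71.40·0.2500 + 6.300·Cₑ = 77.70·2.740
→ Cₑ = (77.70·2.740 − 71.40·0.2500) / 6.300 = 30.96 mg/L.

31.0 mg/L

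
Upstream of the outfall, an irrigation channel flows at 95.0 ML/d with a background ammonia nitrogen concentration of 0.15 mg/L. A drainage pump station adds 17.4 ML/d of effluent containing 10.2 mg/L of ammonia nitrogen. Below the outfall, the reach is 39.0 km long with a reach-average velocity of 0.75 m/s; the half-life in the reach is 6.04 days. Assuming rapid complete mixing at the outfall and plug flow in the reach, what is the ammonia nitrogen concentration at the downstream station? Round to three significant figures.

Mass balance: C = (95.00·0.1500 + 17.40·10.20) / 112.4 = 191.7/112.4 = 1.706 mg/L.
Travel time t = 39.0·1000 / 0.75 = 52000 s = 14.44 h.
Half-life 6.04 d → k = ln 2 / 6.04 = 0.1148 d⁻¹.
Decay over the reach: 1.706·exp(−kt) = 1.706·0.9333 = 1.592 mg/L.

1.59 mg/L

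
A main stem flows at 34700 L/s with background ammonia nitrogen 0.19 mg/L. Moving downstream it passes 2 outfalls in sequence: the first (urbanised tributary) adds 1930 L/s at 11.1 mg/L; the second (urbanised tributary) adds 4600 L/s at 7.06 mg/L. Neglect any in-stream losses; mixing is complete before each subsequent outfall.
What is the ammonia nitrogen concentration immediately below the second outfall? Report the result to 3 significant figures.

1.47 mg/L

Below outfall 1: Q → 36630 L/s, C = (34700·0.1900 + 1930·11.10)/36630 = 0.7648 mg/L.
Below outfall 2: Q → 41230 L/s, C = (36630·0.7648 + 4600·7.060)/41230 = 1.467 mg/L.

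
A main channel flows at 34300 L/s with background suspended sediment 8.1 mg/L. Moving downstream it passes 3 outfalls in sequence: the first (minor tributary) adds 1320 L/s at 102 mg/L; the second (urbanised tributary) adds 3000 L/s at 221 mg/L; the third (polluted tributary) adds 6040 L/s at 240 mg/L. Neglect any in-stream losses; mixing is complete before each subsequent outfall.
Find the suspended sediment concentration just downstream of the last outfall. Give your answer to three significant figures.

56.5 mg/L

After outfall 1: Q = 34300 + 1320 = 35620 L/s; C = (34300·8.100 + 1320·102.0)/35620 = 11.58 mg/L.
After outfall 2: Q = 35620 + 3000 = 38620 L/s; C = (35620·11.58 + 3000·221.0)/38620 = 27.85 mg/L.
After outfall 3: Q = 38620 + 6040 = 44660 L/s; C = (38620·27.85 + 6040·240.0)/44660 = 56.54 mg/L.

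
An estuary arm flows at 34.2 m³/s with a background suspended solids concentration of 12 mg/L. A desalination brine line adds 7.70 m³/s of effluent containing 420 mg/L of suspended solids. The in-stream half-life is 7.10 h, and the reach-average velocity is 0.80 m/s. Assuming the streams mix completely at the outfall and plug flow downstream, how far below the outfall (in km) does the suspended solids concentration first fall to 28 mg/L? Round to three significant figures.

Mixed concentration C = ΣQC/ΣQ = (34.20·12.00 + 7.700·420.0) / 41.90 = 3644/41.90 = 86.98 mg/L.
Half-life 7.10 h → k = ln 2 / 7.10 = 0.09763 h⁻¹ = 2.343 d⁻¹.
Set 86.98·exp(−k·t) = 28 → t = ln(86.98/28)/k = 41800 s = 11.61 h.
Distance = v·t = 0.80·41800 = 33440 m = 33.44 km.

33.4 km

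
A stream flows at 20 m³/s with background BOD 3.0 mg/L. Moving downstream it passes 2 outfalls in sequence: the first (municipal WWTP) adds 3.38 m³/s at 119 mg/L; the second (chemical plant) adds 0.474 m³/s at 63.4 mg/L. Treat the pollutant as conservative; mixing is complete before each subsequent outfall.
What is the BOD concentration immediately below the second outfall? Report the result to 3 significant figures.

20.6 mg/L

Below outfall 1: Q → 23.38 m³/s, C = (20.00·3.000 + 3.380·119.0)/23.38 = 19.77 mg/L.
Below outfall 2: Q → 23.85 m³/s, C = (23.38·19.77 + 0.4740·63.40)/23.85 = 20.64 mg/L.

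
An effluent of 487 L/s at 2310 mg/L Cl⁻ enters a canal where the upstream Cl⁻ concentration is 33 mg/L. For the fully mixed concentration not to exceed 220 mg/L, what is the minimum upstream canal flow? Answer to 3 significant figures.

5440 L/s

Set C_mix = 220: (Q·33.00 + 487.0·2310) / (Q + 487.0) = 220
→ Q = 487.0·(2310 − 220)/(220 − 33.00) = 5443 L/s.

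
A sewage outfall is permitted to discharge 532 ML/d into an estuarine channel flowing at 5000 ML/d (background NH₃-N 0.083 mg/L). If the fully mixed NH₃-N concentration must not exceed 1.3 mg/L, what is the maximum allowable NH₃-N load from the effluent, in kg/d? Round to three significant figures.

6780 kg/d

Mass balance at the limit: 5000·0.08300 + 532.0·Cₑ = 5532·1.3 → Cₑ = 12.74 mg/L.
532.0 ML/d = 6.157 m³/s. Load = 6.157 m³/s × 12.74 g/m³ × 86 400 s/d = 6777 kg/d.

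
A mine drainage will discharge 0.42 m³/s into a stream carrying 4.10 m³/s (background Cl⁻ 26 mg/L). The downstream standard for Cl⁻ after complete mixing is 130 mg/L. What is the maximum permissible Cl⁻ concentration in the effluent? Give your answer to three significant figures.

At the limit, (Qr·Cr + Qe·Cₑ)/(Qr + Qe) = 130:
Cₑ = (4.520·130 − 4.100·26.00) / 0.4200 = 1145 mg/L.

1150 mg/L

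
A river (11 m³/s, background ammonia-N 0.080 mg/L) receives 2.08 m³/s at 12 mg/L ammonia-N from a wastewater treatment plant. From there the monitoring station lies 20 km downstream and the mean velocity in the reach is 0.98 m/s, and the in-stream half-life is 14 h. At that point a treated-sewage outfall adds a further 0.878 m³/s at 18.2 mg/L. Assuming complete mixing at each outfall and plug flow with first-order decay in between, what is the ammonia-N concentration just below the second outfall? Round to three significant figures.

2.54 mg/L

Flow-weighted average: C = (11.00·0.08000 + 2.080·12.00) / 13.08 = 25.84/13.08 = 1.976 mg/L; combined flow 13.08 m³/s.
Travel time t = 20·1000 / 0.98 = 20410 s = 5.669 h.
Half-life 14 h → k = ln 2 / 14 = 0.04951 h⁻¹ = 1.188 d⁻¹.
Decay over the reach: 1.976·exp(−kt) = 1.976·0.7553 = 1.492 mg/L.
Second outfall: C = (13.08·1.492 + 0.8780·18.20)/13.96 = 2.543 mg/L.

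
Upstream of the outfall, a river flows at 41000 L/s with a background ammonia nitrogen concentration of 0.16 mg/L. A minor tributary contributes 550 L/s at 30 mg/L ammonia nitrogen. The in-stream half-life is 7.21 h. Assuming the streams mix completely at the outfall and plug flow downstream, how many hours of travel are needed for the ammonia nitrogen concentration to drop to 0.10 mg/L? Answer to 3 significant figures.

Conservation of mass: C = (41000·0.1600 + 550.0·30.00) / 41550 = 23060/41550 = 0.5550 mg/L.
Half-life 7.21 h → k = ln 2 / 7.21 = 0.09614 h⁻¹ = 2.307 d⁻¹.
0.5550·exp(−k·t) = 0.10 → t = ln(0.5550/0.10)/k = 64180 s = 17.83 h.

17.8 h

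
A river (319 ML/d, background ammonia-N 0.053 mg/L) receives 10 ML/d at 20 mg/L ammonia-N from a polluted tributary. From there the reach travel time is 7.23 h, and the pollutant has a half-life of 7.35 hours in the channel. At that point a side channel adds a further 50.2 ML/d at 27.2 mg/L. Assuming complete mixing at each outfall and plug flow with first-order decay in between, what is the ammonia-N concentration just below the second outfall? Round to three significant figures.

Mass balance: C = (319.0·0.05300 + 10.00·20.00) / 329.0 = 216.9/329.0 = 0.6593 mg/L; combined flow 329.0 ML/d.
Half-life 7.35 h → k = ln 2 / 7.35 = 0.09431 h⁻¹ = 2.263 d⁻¹.
Decay over the reach: 0.6593·exp(−kt) = 0.6593·0.5057 = 0.3334 mg/L.
Second outfall: C = (329.0·0.3334 + 50.20·27.20)/379.2 = 3.890 mg/L.

3.89 mg/L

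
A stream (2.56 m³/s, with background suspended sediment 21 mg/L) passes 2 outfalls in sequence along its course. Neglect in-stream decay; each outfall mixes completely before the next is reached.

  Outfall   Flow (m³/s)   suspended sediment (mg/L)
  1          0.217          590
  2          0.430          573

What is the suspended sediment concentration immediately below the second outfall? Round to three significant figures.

134 mg/L

Outfall 1: combined Q = 2.777 m³/s; C = (2.560·21.00 + 0.2170·590.0)/2.777 = 65.46 mg/L.
Outfall 2: combined Q = 3.207 m³/s; C = (2.777·65.46 + 0.4300·573.0)/3.207 = 133.5 mg/L.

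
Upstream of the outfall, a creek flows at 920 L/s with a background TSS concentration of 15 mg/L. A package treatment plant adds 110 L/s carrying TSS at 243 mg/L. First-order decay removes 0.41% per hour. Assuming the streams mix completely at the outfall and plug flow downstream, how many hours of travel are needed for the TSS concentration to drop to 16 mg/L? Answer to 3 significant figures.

After mixing, C = (920.0·15.00 + 110.0·243.0) / 1030 = 40530/1030 = 39.35 mg/L.
0.41%/h lost → k = −ln(1 − 0.0041) = 0.004108 h⁻¹.
39.35·exp(−k·t) = 16 → t = ln(39.35/16)/k = 788500 s = 219.0 h.

219 h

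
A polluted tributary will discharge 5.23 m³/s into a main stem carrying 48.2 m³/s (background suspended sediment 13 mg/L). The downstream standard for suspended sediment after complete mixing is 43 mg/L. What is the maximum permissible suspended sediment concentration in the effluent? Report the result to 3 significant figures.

At the limit, (Qr·Cr + Qe·Cₑ)/(Qr + Qe) = 43:
Cₑ = (53.43·43 − 48.20·13.00) / 5.230 = 319.5 mg/L.

319 mg/L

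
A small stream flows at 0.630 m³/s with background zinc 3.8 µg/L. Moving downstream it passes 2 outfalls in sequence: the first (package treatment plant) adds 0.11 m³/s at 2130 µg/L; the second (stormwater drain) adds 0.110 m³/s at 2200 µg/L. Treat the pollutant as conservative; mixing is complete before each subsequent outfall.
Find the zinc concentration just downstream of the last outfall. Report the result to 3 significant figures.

Outfall 1: combined Q = 0.7400 m³/s; C = (0.6300·3.800 + 0.1100·2130)/0.7400 = 319.9 µg/L.
Outfall 2: combined Q = 0.8500 m³/s; C = (0.7400·319.9 + 0.1100·2200)/0.8500 = 563.2 µg/L.

563 µg/L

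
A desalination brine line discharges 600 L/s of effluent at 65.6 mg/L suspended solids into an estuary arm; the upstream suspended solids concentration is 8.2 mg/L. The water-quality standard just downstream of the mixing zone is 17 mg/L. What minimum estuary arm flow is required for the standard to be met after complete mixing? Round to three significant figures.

3310 L/s

Set C_mix = 17: (Q·8.200 + 600.0·65.60) / (Q + 600.0) = 17
→ Q = 600.0·(65.60 − 17)/(17 − 8.200) = 3314 L/s.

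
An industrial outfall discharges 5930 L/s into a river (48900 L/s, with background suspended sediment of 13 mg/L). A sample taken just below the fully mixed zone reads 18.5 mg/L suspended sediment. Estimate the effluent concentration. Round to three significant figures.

63.9 mg/L

Mass balance: 48900·13.00 + 5930·Cₑ = 54830·18.50
→ Cₑ = (54830·18.50 − 48900·13.00) / 5930 = 63.85 mg/L.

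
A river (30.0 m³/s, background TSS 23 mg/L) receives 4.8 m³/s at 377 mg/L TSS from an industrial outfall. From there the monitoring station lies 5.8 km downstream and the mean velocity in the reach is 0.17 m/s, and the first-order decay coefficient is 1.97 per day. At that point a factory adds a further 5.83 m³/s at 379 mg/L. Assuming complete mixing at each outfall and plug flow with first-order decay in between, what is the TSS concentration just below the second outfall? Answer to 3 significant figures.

82.6 mg/L

Mass balance: C = (30.00·23.00 + 4.800·377.0) / 34.80 = 2500/34.80 = 71.83 mg/L; combined flow 34.80 m³/s.
Travel time t = 5.8·1000 / 0.17 = 34120 s = 9.477 h.
Decay over the reach: 71.83·exp(−kt) = 71.83·0.4594 = 32.99 mg/L.
Second outfall: C = (34.80·32.99 + 5.830·379.0)/40.63 = 82.64 mg/L.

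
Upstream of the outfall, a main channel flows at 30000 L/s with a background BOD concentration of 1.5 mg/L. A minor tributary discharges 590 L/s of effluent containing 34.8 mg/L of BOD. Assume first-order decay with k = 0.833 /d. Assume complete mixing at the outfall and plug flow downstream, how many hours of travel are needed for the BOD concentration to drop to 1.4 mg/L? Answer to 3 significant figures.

12.3 h

After mixing, C = (30000·1.500 + 590.0·34.80) / 30590 = 65530/30590 = 2.142 mg/L.
2.142·exp(−k·t) = 1.4 → t = ln(2.142/1.4)/k = 44120 s = 12.26 h.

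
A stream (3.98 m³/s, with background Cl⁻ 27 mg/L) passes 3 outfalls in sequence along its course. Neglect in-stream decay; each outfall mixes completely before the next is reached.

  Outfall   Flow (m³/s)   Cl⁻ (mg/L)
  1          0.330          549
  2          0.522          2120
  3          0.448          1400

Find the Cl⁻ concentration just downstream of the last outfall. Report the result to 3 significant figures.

Outfall 1: combined Q = 4.310 m³/s; C = (3.980·27.00 + 0.3300·549.0)/4.310 = 66.97 mg/L.
Outfall 2: combined Q = 4.832 m³/s; C = (4.310·66.97 + 0.5220·2120)/4.832 = 288.8 mg/L.
Outfall 3: combined Q = 5.280 m³/s; C = (4.832·288.8 + 0.4480·1400)/5.280 = 383.0 mg/L.

383 mg/L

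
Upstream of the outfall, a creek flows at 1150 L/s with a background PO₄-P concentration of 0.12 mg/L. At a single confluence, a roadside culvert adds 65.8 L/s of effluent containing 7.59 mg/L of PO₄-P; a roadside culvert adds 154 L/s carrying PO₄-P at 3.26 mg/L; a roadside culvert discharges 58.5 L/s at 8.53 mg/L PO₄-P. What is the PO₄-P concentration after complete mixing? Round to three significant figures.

1.15 mg/L

Mass balance: C = (1150·0.1200 + 65.80·7.590 + 154.0·3.260 + 58.50·8.530) / 1428 = 1638/1428 = 1.147 mg/L.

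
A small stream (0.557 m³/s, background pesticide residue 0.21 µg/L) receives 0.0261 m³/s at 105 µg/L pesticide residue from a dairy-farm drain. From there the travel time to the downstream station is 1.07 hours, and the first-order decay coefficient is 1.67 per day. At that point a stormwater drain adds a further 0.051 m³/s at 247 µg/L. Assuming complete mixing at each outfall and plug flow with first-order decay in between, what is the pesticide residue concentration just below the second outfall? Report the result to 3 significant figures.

After mixing, C = (0.5570·0.2100 + 0.02610·105.0) / 0.5831 = 2.857/0.5831 = 4.900 µg/L; combined flow 0.5831 m³/s.
First-order decay: C = 4.900·exp(−k·t) = 4.900·0.9283 = 4.549 µg/L.
At the second outfall, C = (0.5831·4.549 + 0.05100·247.0) / (0.5831 + 0.05100) = 24.05 µg/L.

24.0 µg/L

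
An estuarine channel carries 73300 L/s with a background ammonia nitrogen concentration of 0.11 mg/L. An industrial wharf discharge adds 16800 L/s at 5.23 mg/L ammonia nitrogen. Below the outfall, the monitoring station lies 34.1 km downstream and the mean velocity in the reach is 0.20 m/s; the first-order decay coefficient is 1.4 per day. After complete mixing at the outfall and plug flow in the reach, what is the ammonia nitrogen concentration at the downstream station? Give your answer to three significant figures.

0.0672 mg/L

Mixed concentration C = ΣQC/ΣQ = (73300·0.1100 + 16800·5.230) / 90100 = 95930/90100 = 1.065 mg/L.
Travel time t = 34.1·1000 / 0.20 = 170500 s = 47.36 h.
Applying C = C₀e^(−kt): 1.065 × 0.06312 = 0.06720 mg/L.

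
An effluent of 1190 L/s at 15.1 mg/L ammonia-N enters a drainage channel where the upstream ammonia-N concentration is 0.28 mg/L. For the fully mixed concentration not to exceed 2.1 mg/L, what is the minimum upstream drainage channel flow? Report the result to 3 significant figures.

Set C_mix = 2.1: (Q·0.2800 + 1190·15.10) / (Q + 1190) = 2.1
→ Q = 1190·(15.10 − 2.1)/(2.1 − 0.2800) = 8500 L/s.

8500 L/s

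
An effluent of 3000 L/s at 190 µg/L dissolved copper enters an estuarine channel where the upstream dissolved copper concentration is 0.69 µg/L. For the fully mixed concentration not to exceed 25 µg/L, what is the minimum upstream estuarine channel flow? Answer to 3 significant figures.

20400 L/s

Set C_mix = 25: (Q·0.6900 + 3000·190.0) / (Q + 3000) = 25
→ Q = 3000·(190.0 − 25)/(25 − 0.6900) = 20360 L/s.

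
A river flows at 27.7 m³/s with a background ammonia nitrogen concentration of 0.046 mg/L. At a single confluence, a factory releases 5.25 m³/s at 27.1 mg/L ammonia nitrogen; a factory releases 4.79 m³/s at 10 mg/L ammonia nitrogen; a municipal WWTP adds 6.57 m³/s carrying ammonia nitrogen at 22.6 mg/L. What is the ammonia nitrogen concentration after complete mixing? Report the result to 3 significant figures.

After mixing, C = (27.70·0.04600 + 5.250·27.10 + 4.790·10.00 + 6.570·22.60) / 44.31 = 339.9/44.31 = 7.672 mg/L.

7.67 mg/L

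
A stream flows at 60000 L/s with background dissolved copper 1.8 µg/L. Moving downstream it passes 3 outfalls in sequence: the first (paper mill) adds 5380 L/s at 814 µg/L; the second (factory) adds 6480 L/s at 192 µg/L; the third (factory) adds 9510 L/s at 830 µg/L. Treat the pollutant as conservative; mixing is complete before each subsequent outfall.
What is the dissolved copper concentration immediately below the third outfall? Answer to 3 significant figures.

Outfall 1: combined Q = 65380 L/s; C = (60000·1.800 + 5380·814.0)/65380 = 68.63 µg/L.
Outfall 2: combined Q = 71860 L/s; C = (65380·68.63 + 6480·192.0)/71860 = 79.76 µg/L.
Outfall 3: combined Q = 81370 L/s; C = (71860·79.76 + 9510·830.0)/81370 = 167.4 µg/L.

167 µg/L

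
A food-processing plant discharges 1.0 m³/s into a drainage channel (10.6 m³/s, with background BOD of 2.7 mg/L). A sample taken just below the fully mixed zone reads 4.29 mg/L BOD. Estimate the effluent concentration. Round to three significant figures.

Mass balance: 10.60·2.700 + 1.000·Cₑ = 11.60·4.290
→ Cₑ = (11.60·4.290 − 10.60·2.700) / 1.000 = 21.14 mg/L.

21.1 mg/L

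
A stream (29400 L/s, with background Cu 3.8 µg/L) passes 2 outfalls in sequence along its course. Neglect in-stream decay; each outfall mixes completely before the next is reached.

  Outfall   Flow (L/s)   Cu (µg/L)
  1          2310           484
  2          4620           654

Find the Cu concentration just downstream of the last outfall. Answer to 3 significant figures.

117 µg/L

Below outfall 1: Q → 31710 L/s, C = (29400·3.800 + 2310·484.0)/31710 = 38.78 µg/L.
Below outfall 2: Q → 36330 L/s, C = (31710·38.78 + 4620·654.0)/36330 = 117.0 µg/L.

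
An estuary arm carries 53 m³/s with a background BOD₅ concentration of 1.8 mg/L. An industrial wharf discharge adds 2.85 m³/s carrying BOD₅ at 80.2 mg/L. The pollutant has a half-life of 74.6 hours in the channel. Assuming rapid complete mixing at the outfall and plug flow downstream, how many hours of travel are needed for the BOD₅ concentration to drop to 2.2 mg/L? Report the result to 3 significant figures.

104 h

After mixing, C = (53.00·1.800 + 2.850·80.20) / 55.85 = 324.0/55.85 = 5.801 mg/L.
Half-life 74.6 h → k = ln 2 / 74.6 = 0.009292 h⁻¹ = 0.2230 d⁻¹.
5.801·exp(−k·t) = 2.2 → t = ln(5.801/2.2)/k = 375600 s = 104.3 h.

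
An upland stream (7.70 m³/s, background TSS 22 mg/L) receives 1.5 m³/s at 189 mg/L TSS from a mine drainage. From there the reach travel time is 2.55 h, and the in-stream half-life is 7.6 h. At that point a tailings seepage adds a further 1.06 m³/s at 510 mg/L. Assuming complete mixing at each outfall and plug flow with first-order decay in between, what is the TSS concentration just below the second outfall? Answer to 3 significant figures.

Mixed concentration C = ΣQC/ΣQ = (7.700·22.00 + 1.500·189.0) / 9.200 = 452.9/9.200 = 49.23 mg/L; combined flow 9.200 m³/s.
Half-life 7.6 h → k = ln 2 / 7.6 = 0.09120 h⁻¹ = 2.189 d⁻¹.
Applying C = C₀e^(−kt): 49.23 × 0.7925 = 39.01 mg/L.
Second outfall: C = (9.200·39.01 + 1.060·510.0)/10.26 = 87.67 mg/L.

87.7 mg/L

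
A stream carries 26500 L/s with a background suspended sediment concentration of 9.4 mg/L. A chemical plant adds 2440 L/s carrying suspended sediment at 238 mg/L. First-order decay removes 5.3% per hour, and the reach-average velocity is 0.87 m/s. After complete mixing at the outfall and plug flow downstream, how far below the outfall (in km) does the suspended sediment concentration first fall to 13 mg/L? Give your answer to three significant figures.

After mixing, C = (26500·9.400 + 2440·238.0) / 28940 = 829800/28940 = 28.67 mg/L.
5.3%/h lost → k = −ln(1 − 0.053) = 0.05446 h⁻¹.
Set 28.67·exp(−k·t) = 13 → t = ln(28.67/13)/k = 52290 s = 14.53 h.
Distance = v·t = 0.87·52290 = 45500 m = 45.50 km.

45.5 km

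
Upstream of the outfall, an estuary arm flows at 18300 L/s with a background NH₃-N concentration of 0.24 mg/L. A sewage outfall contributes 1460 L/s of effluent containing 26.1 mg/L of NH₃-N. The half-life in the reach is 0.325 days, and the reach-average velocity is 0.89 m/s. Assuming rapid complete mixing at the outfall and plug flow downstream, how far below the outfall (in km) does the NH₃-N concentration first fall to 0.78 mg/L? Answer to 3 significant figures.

36.6 km

Conservation of mass: C = (18300·0.2400 + 1460·26.10) / 19760 = 42500/19760 = 2.151 mg/L.
Half-life 0.325 d → k = ln 2 / 0.325 = 2.133 d⁻¹.
Set 2.151·exp(−k·t) = 0.78 → t = ln(2.151/0.78)/k = 41090 s = 11.41 h.
Distance = v·t = 0.89·41090 = 36570 m = 36.57 km.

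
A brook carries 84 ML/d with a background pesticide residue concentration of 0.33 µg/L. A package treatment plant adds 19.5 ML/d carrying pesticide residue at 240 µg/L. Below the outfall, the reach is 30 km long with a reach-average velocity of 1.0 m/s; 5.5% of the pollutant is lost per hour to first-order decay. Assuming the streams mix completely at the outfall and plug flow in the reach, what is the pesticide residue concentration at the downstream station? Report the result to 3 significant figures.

28.4 µg/L

Mixed concentration C = ΣQC/ΣQ = (84.00·0.3300 + 19.50·240.0) / 103.5 = 4708/103.5 = 45.49 µg/L.
Travel time t = 30·1000 / 1.0 = 30000 s = 8.333 h.
5.5%/h lost → k = −ln(1 − 0.055) = 0.05657 h⁻¹.
First-order decay: C = 45.49·exp(−k·t) = 45.49·0.6241 = 28.39 µg/L.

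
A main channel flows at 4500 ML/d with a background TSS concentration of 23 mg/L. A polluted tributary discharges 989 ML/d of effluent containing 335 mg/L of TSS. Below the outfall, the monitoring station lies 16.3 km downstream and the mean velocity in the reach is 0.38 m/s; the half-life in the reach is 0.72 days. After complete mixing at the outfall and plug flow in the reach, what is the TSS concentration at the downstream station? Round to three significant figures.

49.1 mg/L

After mixing, C = (4500·23.00 + 989.0·335.0) / 5489 = 434800/5489 = 79.22 mg/L.
Travel time t = 16.3·1000 / 0.38 = 42890 s = 11.92 h.
Half-life 0.72 d → k = ln 2 / 0.72 = 0.9627 d⁻¹.
Decay over the reach: 79.22·exp(−kt) = 79.22·0.6201 = 49.12 mg/L.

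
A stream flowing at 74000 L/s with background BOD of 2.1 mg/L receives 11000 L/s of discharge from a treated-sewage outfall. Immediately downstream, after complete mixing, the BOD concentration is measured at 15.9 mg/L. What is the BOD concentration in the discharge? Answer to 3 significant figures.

109 mg/L

Mass balance: 74000·2.100 + 11000·Cₑ = 85000·15.90
→ Cₑ = (85000·15.90 − 74000·2.100) / 11000 = 108.7 mg/L.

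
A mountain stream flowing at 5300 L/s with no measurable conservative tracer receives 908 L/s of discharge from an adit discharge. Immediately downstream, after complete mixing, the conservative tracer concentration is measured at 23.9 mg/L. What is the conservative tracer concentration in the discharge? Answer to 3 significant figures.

Mass balance: 5300·0 + 908.0·Cₑ = 6208·23.90
→ Cₑ = (6208·23.90 − 5300·0) / 908.0 = 163.4 mg/L.

163 mg/L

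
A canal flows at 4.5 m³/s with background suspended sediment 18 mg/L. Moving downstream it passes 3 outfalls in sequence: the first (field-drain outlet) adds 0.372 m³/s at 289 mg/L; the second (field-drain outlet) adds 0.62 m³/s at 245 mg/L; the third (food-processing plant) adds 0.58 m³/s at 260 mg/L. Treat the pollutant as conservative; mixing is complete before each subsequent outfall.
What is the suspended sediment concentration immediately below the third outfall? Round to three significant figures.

After outfall 1: Q = 4.500 + 0.3720 = 4.872 m³/s; C = (4.500·18.00 + 0.3720·289.0)/4.872 = 38.69 mg/L.
After outfall 2: Q = 4.872 + 0.6200 = 5.492 m³/s; C = (4.872·38.69 + 0.6200·245.0)/5.492 = 61.98 mg/L.
After outfall 3: Q = 5.492 + 0.5800 = 6.072 m³/s; C = (5.492·61.98 + 0.5800·260.0)/6.072 = 80.90 mg/L.

80.9 mg/L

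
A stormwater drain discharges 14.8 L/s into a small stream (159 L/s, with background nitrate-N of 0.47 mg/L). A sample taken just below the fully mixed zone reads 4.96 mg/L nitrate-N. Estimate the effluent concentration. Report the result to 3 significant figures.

Mass balance: 159.0·0.4700 + 14.80·Cₑ = 173.8·4.960
→ Cₑ = (173.8·4.960 − 159.0·0.4700) / 14.80 = 53.20 mg/L.

53.2 mg/L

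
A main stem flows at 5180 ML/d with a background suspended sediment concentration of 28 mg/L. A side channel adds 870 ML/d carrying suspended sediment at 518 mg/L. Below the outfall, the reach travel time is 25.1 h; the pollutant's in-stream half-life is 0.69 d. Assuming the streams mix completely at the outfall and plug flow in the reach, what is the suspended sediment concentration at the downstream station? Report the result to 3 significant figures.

Mixed concentration C = ΣQC/ΣQ = (5180·28.00 + 870.0·518.0) / 6050 = 595700/6050 = 98.46 mg/L.
Half-life 0.69 d → k = ln 2 / 0.69 = 1.005 d⁻¹.
After decay, C = 98.46 × e^(−kt) = 98.46 × 0.3497 = 34.44 mg/L.

34.4 mg/L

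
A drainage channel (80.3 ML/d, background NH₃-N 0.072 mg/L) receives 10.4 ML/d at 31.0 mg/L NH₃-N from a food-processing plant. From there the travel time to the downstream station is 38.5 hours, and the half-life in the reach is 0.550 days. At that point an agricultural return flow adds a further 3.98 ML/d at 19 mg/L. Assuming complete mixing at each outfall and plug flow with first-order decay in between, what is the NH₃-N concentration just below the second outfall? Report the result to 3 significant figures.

Conservation of mass: C = (80.30·0.07200 + 10.40·31.00) / 90.70 = 328.2/90.70 = 3.618 mg/L; combined flow 90.70 ML/d.
Half-life 0.550 d → k = ln 2 / 0.550 = 1.260 d⁻¹.
Decay over the reach: 3.618·exp(−kt) = 3.618·0.1324 = 0.4792 mg/L.
At the second outfall, C = (90.70·0.4792 + 3.980·19.00) / (90.70 + 3.980) = 1.258 mg/L.

1.26 mg/L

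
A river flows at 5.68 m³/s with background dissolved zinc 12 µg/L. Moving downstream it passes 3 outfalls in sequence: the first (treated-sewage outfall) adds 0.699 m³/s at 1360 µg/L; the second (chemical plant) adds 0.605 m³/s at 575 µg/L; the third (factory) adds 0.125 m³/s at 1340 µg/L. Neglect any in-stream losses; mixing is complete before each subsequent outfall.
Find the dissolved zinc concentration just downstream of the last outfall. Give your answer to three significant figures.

216 µg/L

After outfall 1: Q = 5.680 + 0.6990 = 6.379 m³/s; C = (5.680·12.00 + 0.6990·1360)/6.379 = 159.7 µg/L.
After outfall 2: Q = 6.379 + 0.6050 = 6.984 m³/s; C = (6.379·159.7 + 0.6050·575.0)/6.984 = 195.7 µg/L.
After outfall 3: Q = 6.984 + 0.1250 = 7.109 m³/s; C = (6.984·195.7 + 0.1250·1340)/7.109 = 215.8 µg/L.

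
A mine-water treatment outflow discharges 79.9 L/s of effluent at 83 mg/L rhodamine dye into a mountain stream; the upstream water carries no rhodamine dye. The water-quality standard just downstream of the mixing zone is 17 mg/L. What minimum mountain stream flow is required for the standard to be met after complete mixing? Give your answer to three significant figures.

310 L/s

Set C_mix = 17: (Q·0 + 79.90·83.00) / (Q + 79.90) = 17
→ Q = 79.90·(83.00 − 17)/(17 − 0) = 310.2 L/s.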